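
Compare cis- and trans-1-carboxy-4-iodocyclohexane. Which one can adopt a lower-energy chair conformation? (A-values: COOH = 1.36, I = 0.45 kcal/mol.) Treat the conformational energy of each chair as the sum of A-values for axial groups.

At 1,4 positions (parity opposite): cis → (a,e or e,a); trans → (e,e or a,a).
Best chair for cis: E = 0.45 kcal/mol; best chair for trans: E = 0.00 kcal/mol.
The trans isomer is lower by 0.45 kcal/mol.

trans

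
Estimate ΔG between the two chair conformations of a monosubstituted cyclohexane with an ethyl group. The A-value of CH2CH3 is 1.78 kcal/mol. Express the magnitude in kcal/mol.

1.78 kcal/mol

A monosubstituted cyclohexane has one chair with the ethyl group axial (E = A = 1.78 kcal/mol) and one with it equatorial (E = 0).
ΔE = 1.78 − 0 = 1.78 kcal/mol.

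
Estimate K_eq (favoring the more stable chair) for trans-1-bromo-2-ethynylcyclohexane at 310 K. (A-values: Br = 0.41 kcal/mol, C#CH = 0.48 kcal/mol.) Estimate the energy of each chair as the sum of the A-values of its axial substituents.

K ≈ 4.24

C1 and C2 have opposite parity, so for the trans isomer the two substituents are e,e in one chair and a,a in the other.
Chair I (bromo axial, ethynyl axial): E = 0.89 kcal/mol; chair II (bromo equatorial, ethynyl equatorial): E = 0.00 kcal/mol.
ΔG = 0.89 kcal/mol between the two chairs.
K = exp(ΔG/RT) with R = 1.987×10⁻³ kcal mol⁻¹ K⁻¹ and T = 310 K gives K ≈ 4.24.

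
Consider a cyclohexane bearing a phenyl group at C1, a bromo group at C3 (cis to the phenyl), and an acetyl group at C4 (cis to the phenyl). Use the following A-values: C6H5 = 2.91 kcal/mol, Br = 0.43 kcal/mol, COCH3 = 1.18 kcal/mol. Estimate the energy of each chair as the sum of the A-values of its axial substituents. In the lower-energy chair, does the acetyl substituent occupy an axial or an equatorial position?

Chair I (phenyl axial, bromo axial, acetyl equatorial): E = 3.34 kcal/mol.
Chair II (phenyl equatorial, bromo equatorial, acetyl axial): E = 1.18 kcal/mol.
Chair II is the more stable (lower-energy) conformer, and in that chair the acetyl group is axial.

axial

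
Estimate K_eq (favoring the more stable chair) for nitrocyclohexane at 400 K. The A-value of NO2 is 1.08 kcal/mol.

One chair has the nitro group axial (E = 1.08 kcal/mol) and the other has it equatorial (E = 0).
ΔG = 1.08 kcal/mol between the two chairs.
K = exp(ΔG/RT) with R = 1.987×10⁻³ kcal mol⁻¹ K⁻¹ and T = 400 K gives K ≈ 3.89.

K ≈ 3.89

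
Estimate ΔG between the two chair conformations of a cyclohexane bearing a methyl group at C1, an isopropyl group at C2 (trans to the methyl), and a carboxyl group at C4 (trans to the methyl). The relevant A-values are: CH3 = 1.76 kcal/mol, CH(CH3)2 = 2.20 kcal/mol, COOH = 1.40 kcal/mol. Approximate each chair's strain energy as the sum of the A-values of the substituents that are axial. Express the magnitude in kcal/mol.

Chair I (methyl axial, isopropyl axial, carboxyl axial): E = 5.36 kcal/mol.
Chair II (methyl equatorial, isopropyl equatorial, carboxyl equatorial): E = 0.00 kcal/mol.
ΔE = 5.36 − 0.00 = 5.36 kcal/mol; chair II is more stable.

5.36 kcal/mol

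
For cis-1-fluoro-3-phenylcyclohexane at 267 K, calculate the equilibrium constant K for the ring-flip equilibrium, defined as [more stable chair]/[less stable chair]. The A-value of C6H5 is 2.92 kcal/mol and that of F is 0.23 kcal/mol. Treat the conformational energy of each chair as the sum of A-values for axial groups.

C1 and C3 have the same parity, so for the cis isomer the two substituents are e,e in one chair and a,a in the other.
Chair I (phenyl axial, fluoro axial): E = 3.15 kcal/mol; chair II (phenyl equatorial, fluoro equatorial): E = 0.00 kcal/mol.
ΔG = 3.15 kcal/mol between the two chairs.
K = exp(ΔG/RT) with R = 1.987×10⁻³ kcal mol⁻¹ K⁻¹ and T = 267 K gives K ≈ 379.

K ≈ 379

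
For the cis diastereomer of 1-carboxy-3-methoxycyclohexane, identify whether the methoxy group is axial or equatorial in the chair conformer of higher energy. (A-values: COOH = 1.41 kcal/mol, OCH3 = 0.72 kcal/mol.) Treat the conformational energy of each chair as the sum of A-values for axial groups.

axial

C1 and C3 have the same parity, so for the cis isomer the two substituents are e,e in one chair and a,a in the other.
Chair I (carboxyl axial, methoxy axial): E = 2.13 kcal/mol.
Chair II (carboxyl equatorial, methoxy equatorial): E = 0.00 kcal/mol.
Chair I is the less stable (higher-energy) conformer, and in that chair the methoxy group is axial.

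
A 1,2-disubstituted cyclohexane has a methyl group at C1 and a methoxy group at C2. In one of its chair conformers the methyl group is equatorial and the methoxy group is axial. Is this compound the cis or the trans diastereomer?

C1 and C2 have opposite parity, so their axial bonds point in opposite directions.
With opposite-parity carbons, two substituents on the same face are one axial and one equatorial; opposite faces give both axial or both equatorial.
Here the groups are equatorial/axial → same face → cis.

cis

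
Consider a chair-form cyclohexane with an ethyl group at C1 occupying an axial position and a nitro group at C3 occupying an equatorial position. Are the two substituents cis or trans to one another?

C1 and C3 have the same parity, so their axial bonds point in the same direction.
With same-parity carbons, two substituents on the same face are both axial or both equatorial; opposite faces give one of each.
Here the groups are axial/equatorial → opposite face → trans.

trans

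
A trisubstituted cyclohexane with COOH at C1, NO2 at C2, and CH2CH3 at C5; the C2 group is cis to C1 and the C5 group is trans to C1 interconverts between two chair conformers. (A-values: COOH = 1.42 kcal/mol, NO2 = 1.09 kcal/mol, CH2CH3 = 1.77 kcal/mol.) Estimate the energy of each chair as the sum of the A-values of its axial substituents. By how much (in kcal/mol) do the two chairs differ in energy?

1.44 kcal/mol

Chair I (carboxyl axial, nitro equatorial, ethyl equatorial): E = 1.42 kcal/mol.
Chair II (carboxyl equatorial, nitro axial, ethyl axial): E = 2.86 kcal/mol.
ΔE = 2.86 − 1.42 = 1.44 kcal/mol; chair I is more stable.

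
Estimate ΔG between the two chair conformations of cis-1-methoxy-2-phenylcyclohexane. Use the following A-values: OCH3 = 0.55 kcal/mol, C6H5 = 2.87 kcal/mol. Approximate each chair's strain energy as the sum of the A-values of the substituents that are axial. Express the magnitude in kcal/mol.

C1 and C2 have opposite parity, so for the cis isomer the two substituents are one axial and one equatorial in each chair.
Chair I (methoxy axial, phenyl equatorial): E = 0.55 kcal/mol.
Chair II (methoxy equatorial, phenyl axial): E = 2.87 kcal/mol.
ΔE = 2.87 − 0.55 = 2.32 kcal/mol; chair I is more stable.

2.32 kcal/mol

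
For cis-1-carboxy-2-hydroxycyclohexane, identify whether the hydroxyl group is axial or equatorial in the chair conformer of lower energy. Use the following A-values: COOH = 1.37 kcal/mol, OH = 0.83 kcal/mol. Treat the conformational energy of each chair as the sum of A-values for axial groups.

axial

C1 and C2 have opposite parity, so for the cis isomer the two substituents are one axial and one equatorial in each chair.
Chair I (carboxyl axial, hydroxyl equatorial): E = 1.37 kcal/mol.
Chair II (carboxyl equatorial, hydroxyl axial): E = 0.83 kcal/mol.
Chair II is the more stable (lower-energy) conformer, and in that chair the hydroxyl group is axial.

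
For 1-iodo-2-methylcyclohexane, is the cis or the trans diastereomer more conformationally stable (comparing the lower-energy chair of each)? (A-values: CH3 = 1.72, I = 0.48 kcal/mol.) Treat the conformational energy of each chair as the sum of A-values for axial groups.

At 1,2 positions (parity opposite): cis → (a,e or e,a); trans → (e,e or a,a).
Best chair for cis: E = 0.48 kcal/mol; best chair for trans: E = 0.00 kcal/mol.
The trans isomer is lower by 0.48 kcal/mol.

trans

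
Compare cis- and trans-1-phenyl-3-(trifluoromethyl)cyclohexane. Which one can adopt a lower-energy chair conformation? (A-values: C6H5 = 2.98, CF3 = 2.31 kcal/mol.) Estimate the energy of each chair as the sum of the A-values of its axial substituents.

cis

At 1,3 positions (parity same): cis → (e,e or a,a); trans → (a,e or e,a).
Best chair for cis: E = 0.00 kcal/mol; best chair for trans: E = 2.31 kcal/mol.
The cis isomer is lower by 2.31 kcal/mol.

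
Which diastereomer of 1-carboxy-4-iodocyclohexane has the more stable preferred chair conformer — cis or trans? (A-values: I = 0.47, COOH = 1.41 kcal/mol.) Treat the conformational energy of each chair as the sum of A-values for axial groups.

trans

At 1,4 positions (parity opposite): cis → (a,e or e,a); trans → (e,e or a,a).
Best chair for cis: E = 0.47 kcal/mol; best chair for trans: E = 0.00 kcal/mol.
The trans isomer is lower by 0.47 kcal/mol.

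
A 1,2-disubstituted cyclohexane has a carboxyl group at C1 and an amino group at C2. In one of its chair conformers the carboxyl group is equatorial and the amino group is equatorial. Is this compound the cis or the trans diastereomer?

trans

C1 and C2 have opposite parity, so their axial bonds point in opposite directions.
With opposite-parity carbons, two substituents on the same face are one axial and one equatorial; opposite faces give both axial or both equatorial.
Here the groups are equatorial/equatorial → opposite face → trans.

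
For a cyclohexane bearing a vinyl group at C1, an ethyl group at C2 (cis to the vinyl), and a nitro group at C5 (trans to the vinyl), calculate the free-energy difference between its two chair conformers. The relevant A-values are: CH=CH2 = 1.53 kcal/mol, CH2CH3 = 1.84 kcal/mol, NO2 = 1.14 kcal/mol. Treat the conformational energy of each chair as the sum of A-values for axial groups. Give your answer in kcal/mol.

1.45 kcal/mol

Chair I (vinyl axial, ethyl equatorial, nitro equatorial): E = 1.53 kcal/mol.
Chair II (vinyl equatorial, ethyl axial, nitro axial): E = 2.98 kcal/mol.
ΔE = 2.98 − 1.53 = 1.45 kcal/mol; chair I is more stable.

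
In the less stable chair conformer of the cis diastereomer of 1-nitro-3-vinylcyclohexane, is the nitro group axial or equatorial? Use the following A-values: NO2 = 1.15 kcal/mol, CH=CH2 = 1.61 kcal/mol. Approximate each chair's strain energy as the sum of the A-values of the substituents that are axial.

axial

C1 and C3 have the same parity, so for the cis isomer the two substituents are e,e in one chair and a,a in the other.
Chair I (nitro axial, vinyl axial): E = 2.76 kcal/mol.
Chair II (nitro equatorial, vinyl equatorial): E = 0.00 kcal/mol.
Chair I is the less stable (higher-energy) conformer, and in that chair the nitro group is axial.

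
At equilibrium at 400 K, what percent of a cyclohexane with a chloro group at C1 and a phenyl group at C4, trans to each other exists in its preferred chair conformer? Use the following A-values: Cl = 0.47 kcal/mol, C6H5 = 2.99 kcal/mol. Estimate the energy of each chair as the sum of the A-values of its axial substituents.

98.7%

C1 and C4 have opposite parity, so for the trans isomer the two substituents are e,e in one chair and a,a in the other.
Chair I (chloro axial, phenyl axial): E = 3.46 kcal/mol; chair II (chloro equatorial, phenyl equatorial): E = 0.00 kcal/mol.
ΔG = 3.46 kcal/mol between the two chairs.
K = exp(ΔG/RT) with R = 1.987×10⁻³ kcal mol⁻¹ K⁻¹ and T = 400 K gives K ≈ 77.7.
Fraction in the lower-energy chair = K/(K+1) = 98.7%.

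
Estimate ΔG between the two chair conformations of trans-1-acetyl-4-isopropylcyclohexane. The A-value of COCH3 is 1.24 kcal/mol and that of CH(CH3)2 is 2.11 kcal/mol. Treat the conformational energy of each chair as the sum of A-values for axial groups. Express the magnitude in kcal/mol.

C1 and C4 have opposite parity, so for the trans isomer the two substituents are e,e in one chair and a,a in the other.
Chair I (acetyl axial, isopropyl axial): E = 3.35 kcal/mol.
Chair II (acetyl equatorial, isopropyl equatorial): E = 0.00 kcal/mol.
ΔE = 3.35 − 0.00 = 3.35 kcal/mol; chair II is more stable.

3.35 kcal/mol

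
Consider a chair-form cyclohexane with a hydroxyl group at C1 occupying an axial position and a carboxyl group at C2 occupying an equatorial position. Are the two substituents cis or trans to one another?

C1 and C2 have opposite parity, so their axial bonds point in opposite directions.
With opposite-parity carbons, two substituents on the same face are one axial and one equatorial; opposite faces give both axial or both equatorial.
Here the groups are axial/equatorial → same face → cis.

cis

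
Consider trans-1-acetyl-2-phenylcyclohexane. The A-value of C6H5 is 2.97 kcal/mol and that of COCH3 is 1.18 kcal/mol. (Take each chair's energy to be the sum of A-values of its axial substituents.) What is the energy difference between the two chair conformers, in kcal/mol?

C1 and C2 have opposite parity, so for the trans isomer the two substituents are e,e in one chair and a,a in the other.
Chair I (phenyl axial, acetyl axial): E = 4.15 kcal/mol.
Chair II (phenyl equatorial, acetyl equatorial): E = 0.00 kcal/mol.
ΔE = 4.15 − 0.00 = 4.15 kcal/mol; chair II is more stable.

4.15 kcal/mol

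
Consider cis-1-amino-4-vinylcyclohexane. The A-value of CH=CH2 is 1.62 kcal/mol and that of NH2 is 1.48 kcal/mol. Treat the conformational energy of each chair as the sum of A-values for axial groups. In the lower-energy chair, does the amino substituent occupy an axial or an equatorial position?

C1 and C4 have opposite parity, so for the cis isomer the two substituents are one axial and one equatorial in each chair.
Chair I (vinyl axial, amino equatorial): E = 1.62 kcal/mol.
Chair II (vinyl equatorial, amino axial): E = 1.48 kcal/mol.
Chair II is the more stable (lower-energy) conformer, and in that chair the amino group is axial.

axial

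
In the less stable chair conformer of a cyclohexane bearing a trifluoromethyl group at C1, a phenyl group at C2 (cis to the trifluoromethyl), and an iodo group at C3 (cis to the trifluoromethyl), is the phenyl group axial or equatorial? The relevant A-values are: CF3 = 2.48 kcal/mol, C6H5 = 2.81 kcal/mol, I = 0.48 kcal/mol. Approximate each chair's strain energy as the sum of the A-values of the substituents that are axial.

equatorial

Chair I (trifluoromethyl axial, phenyl equatorial, iodo axial): E = 2.96 kcal/mol.
Chair II (trifluoromethyl equatorial, phenyl axial, iodo equatorial): E = 2.81 kcal/mol.
Chair I is the less stable (higher-energy) conformer, and in that chair the phenyl group is equatorial.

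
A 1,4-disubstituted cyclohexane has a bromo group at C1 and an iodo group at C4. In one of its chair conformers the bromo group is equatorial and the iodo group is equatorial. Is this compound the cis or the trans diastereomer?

C1 and C4 have opposite parity, so their axial bonds point in opposite directions.
With opposite-parity carbons, two substituents on the same face are one axial and one equatorial; opposite faces give both axial or both equatorial.
Here the groups are equatorial/equatorial → opposite face → trans.

trans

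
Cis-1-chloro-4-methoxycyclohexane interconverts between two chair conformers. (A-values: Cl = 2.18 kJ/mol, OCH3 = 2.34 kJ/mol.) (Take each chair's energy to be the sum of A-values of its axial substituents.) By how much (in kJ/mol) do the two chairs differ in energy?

0.16 kJ/mol

C1 and C4 have opposite parity, so for the cis isomer the two substituents are one axial and one equatorial in each chair.
Chair I (chloro axial, methoxy equatorial): E = 2.18 kJ/mol.
Chair II (chloro equatorial, methoxy axial): E = 2.34 kJ/mol.
ΔE = 2.34 − 2.18 = 0.16 kJ/mol; chair I is more stable.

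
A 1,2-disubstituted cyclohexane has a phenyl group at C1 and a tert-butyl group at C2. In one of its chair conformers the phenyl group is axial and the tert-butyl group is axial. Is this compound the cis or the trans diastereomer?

trans

C1 and C2 have opposite parity, so their axial bonds point in opposite directions.
With opposite-parity carbons, two substituents on the same face are one axial and one equatorial; opposite faces give both axial or both equatorial.
Here the groups are axial/axial → opposite face → trans.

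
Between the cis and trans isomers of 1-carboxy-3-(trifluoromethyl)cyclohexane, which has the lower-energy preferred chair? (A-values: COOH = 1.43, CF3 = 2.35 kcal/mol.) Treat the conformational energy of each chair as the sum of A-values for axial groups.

cis

At 1,3 positions (parity same): cis → (e,e or a,a); trans → (a,e or e,a).
Best chair for cis: E = 0.00 kcal/mol; best chair for trans: E = 1.43 kcal/mol.
The cis isomer is lower by 1.43 kcal/mol.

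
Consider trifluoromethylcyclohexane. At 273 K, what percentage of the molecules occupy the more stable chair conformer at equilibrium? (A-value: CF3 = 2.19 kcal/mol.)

One chair has the trifluoromethyl group axial (E = 2.19 kcal/mol) and the other has it equatorial (E = 0).
ΔG = 2.19 kcal/mol between the two chairs.
K = exp(ΔG/RT) with R = 1.987×10⁻³ kcal mol⁻¹ K⁻¹ and T = 273 K gives K ≈ 56.7.
Fraction in the lower-energy chair = K/(K+1) = 98.3%.

98.3%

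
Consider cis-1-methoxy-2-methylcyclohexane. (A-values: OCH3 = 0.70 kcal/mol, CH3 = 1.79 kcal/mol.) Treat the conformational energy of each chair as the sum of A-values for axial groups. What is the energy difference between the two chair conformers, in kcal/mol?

C1 and C2 have opposite parity, so for the cis isomer the two substituents are one axial and one equatorial in each chair.
Chair I (methoxy axial, methyl equatorial): E = 0.70 kcal/mol.
Chair II (methoxy equatorial, methyl axial): E = 1.79 kcal/mol.
ΔE = 1.79 − 0.70 = 1.09 kcal/mol; chair I is more stable.

1.09 kcal/mol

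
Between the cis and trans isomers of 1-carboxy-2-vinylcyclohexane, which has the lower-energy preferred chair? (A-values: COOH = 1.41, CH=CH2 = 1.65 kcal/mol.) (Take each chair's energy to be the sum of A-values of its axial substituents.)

trans

At 1,2 positions (parity opposite): cis → (a,e or e,a); trans → (e,e or a,a).
Best chair for cis: E = 1.41 kcal/mol; best chair for trans: E = 0.00 kcal/mol.
The trans isomer is lower by 1.41 kcal/mol.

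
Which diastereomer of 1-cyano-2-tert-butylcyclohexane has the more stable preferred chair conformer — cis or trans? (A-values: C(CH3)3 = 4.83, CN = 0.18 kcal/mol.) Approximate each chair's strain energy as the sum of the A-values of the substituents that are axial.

At 1,2 positions (parity opposite): cis → (a,e or e,a); trans → (e,e or a,a).
Best chair for cis: E = 0.18 kcal/mol; best chair for trans: E = 0.00 kcal/mol.
The trans isomer is lower by 0.18 kcal/mol.

trans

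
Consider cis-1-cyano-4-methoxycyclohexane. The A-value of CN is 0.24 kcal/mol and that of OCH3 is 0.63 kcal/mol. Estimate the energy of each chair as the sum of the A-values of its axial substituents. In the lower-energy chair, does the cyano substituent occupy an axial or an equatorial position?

axial

C1 and C4 have opposite parity, so for the cis isomer the two substituents are one axial and one equatorial in each chair.
Chair I (cyano axial, methoxy equatorial): E = 0.24 kcal/mol.
Chair II (cyano equatorial, methoxy axial): E = 0.63 kcal/mol.
Chair I is the more stable (lower-energy) conformer, and in that chair the cyano group is axial.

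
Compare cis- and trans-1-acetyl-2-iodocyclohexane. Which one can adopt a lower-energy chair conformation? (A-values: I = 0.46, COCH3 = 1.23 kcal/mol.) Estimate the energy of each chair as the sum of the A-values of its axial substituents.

At 1,2 positions (parity opposite): cis → (a,e or e,a); trans → (e,e or a,a).
Best chair for cis: E = 0.46 kcal/mol; best chair for trans: E = 0.00 kcal/mol.
The trans isomer is lower by 0.46 kcal/mol.

trans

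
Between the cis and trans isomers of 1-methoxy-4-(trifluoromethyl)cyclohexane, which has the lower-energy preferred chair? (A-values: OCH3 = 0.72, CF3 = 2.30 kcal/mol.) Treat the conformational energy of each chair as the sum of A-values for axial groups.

At 1,4 positions (parity opposite): cis → (a,e or e,a); trans → (e,e or a,a).
Best chair for cis: E = 0.72 kcal/mol; best chair for trans: E = 0.00 kcal/mol.
The trans isomer is lower by 0.72 kcal/mol.

trans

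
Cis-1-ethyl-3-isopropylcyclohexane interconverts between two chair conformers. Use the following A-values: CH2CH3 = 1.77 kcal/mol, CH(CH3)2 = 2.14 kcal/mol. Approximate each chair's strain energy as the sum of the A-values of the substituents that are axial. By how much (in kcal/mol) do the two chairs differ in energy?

3.91 kcal/mol

C1 and C3 have the same parity, so for the cis isomer the two substituents are e,e in one chair and a,a in the other.
Chair I (ethyl axial, isopropyl axial): E = 3.91 kcal/mol.
Chair II (ethyl equatorial, isopropyl equatorial): E = 0.00 kcal/mol.
ΔE = 3.91 − 0.00 = 3.91 kcal/mol; chair II is more stable.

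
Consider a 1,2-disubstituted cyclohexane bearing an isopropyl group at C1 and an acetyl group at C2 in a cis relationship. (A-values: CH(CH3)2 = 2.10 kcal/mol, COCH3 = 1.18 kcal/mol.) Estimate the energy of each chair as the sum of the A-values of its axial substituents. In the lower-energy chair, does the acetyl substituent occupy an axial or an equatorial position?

axial

C1 and C2 have opposite parity, so for the cis isomer the two substituents are one axial and one equatorial in each chair.
Chair I (isopropyl axial, acetyl equatorial): E = 2.10 kcal/mol.
Chair II (isopropyl equatorial, acetyl axial): E = 1.18 kcal/mol.
Chair II is the more stable (lower-energy) conformer, and in that chair the acetyl group is axial.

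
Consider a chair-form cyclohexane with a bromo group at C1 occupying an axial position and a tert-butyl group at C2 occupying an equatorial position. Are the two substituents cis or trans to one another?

cis

C1 and C2 have opposite parity, so their axial bonds point in opposite directions.
With opposite-parity carbons, two substituents on the same face are one axial and one equatorial; opposite faces give both axial or both equatorial.
Here the groups are axial/equatorial → same face → cis.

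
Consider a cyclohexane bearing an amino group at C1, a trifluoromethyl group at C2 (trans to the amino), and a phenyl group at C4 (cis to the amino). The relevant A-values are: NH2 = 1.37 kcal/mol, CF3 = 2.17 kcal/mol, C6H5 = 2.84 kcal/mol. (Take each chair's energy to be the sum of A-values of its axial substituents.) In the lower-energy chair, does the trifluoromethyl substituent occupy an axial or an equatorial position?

equatorial

Chair I (amino axial, trifluoromethyl axial, phenyl equatorial): E = 3.54 kcal/mol.
Chair II (amino equatorial, trifluoromethyl equatorial, phenyl axial): E = 2.84 kcal/mol.
Chair II is the more stable (lower-energy) conformer, and in that chair the trifluoromethyl group is equatorial.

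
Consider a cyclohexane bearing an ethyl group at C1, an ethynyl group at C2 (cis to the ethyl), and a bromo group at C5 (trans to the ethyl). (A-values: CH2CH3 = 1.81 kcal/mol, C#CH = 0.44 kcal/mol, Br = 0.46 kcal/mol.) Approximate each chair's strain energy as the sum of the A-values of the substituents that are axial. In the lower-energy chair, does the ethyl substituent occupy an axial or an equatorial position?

Chair I (ethyl axial, ethynyl equatorial, bromo equatorial): E = 1.81 kcal/mol.
Chair II (ethyl equatorial, ethynyl axial, bromo axial): E = 0.90 kcal/mol.
Chair II is the more stable (lower-energy) conformer, and in that chair the ethyl group is equatorial.

equatorial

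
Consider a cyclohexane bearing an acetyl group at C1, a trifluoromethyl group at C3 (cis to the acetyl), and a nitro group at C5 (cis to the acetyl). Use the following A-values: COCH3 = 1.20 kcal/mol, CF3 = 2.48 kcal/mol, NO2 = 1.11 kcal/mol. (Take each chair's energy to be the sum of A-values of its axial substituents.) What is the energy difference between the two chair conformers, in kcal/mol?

4.79 kcal/mol

Chair I (acetyl axial, trifluoromethyl axial, nitro axial): E = 4.79 kcal/mol.
Chair II (acetyl equatorial, trifluoromethyl equatorial, nitro equatorial): E = 0.00 kcal/mol.
ΔE = 4.79 − 0.00 = 4.79 kcal/mol; chair II is more stable.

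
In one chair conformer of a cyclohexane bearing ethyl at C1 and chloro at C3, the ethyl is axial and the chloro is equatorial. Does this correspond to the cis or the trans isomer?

C1 and C3 have the same parity, so their axial bonds point in the same direction.
With same-parity carbons, two substituents on the same face are both axial or both equatorial; opposite faces give one of each.
Here the groups are axial/equatorial → opposite face → trans.

trans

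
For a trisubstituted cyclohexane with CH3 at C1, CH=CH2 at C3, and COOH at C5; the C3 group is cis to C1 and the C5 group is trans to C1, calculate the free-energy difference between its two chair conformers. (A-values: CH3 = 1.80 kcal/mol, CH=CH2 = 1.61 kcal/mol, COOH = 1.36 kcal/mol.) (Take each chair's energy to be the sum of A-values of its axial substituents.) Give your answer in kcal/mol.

2.05 kcal/mol

Chair I (methyl axial, vinyl axial, carboxyl equatorial): E = 3.41 kcal/mol.
Chair II (methyl equatorial, vinyl equatorial, carboxyl axial): E = 1.36 kcal/mol.
ΔE = 3.41 − 1.36 = 2.05 kcal/mol; chair II is more stable.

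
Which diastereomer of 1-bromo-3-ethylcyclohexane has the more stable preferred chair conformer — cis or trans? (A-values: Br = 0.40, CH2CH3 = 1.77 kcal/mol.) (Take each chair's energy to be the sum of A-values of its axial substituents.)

cis

At 1,3 positions (parity same): cis → (e,e or a,a); trans → (a,e or e,a).
Best chair for cis: E = 0.00 kcal/mol; best chair for trans: E = 0.40 kcal/mol.
The cis isomer is lower by 0.40 kcal/mol.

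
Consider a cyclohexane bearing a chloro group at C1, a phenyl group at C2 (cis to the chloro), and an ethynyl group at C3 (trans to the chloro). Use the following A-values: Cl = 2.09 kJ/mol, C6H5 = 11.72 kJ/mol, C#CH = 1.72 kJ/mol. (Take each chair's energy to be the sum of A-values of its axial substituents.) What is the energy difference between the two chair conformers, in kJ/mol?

11.35 kJ/mol

Chair I (chloro axial, phenyl equatorial, ethynyl equatorial): E = 2.09 kJ/mol.
Chair II (chloro equatorial, phenyl axial, ethynyl axial): E = 13.44 kJ/mol.
ΔE = 13.44 − 2.09 = 11.35 kJ/mol; chair I is more stable.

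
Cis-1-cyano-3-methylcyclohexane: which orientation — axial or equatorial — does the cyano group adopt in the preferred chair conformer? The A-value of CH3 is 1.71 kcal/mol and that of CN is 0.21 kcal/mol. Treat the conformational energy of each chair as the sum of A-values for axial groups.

C1 and C3 have the same parity, so for the cis isomer the two substituents are e,e in one chair and a,a in the other.
Chair I (methyl axial, cyano axial): E = 1.92 kcal/mol.
Chair II (methyl equatorial, cyano equatorial): E = 0.00 kcal/mol.
Chair II is the more stable (lower-energy) conformer, and in that chair the cyano group is equatorial.

equatorial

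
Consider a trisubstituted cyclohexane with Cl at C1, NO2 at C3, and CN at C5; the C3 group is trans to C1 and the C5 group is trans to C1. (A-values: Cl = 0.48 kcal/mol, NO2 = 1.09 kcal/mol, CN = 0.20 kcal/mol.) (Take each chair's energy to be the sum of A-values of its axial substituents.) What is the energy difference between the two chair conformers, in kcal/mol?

Chair I (chloro axial, nitro equatorial, cyano equatorial): E = 0.48 kcal/mol.
Chair II (chloro equatorial, nitro axial, cyano axial): E = 1.29 kcal/mol.
ΔE = 1.29 − 0.48 = 0.81 kcal/mol; chair I is more stable.

0.81 kcal/mol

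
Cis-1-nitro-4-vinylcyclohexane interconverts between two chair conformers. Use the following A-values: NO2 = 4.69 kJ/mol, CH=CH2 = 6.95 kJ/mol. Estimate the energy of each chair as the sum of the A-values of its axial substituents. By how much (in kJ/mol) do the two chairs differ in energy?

C1 and C4 have opposite parity, so for the cis isomer the two substituents are one axial and one equatorial in each chair.
Chair I (nitro axial, vinyl equatorial): E = 4.69 kJ/mol.
Chair II (nitro equatorial, vinyl axial): E = 6.95 kJ/mol.
ΔE = 6.95 − 4.69 = 2.26 kJ/mol; chair I is more stable.

2.26 kJ/mol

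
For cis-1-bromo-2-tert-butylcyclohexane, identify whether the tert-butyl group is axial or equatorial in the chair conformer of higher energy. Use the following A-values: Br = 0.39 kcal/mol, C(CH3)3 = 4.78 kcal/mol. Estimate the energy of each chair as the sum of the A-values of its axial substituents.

axial

C1 and C2 have opposite parity, so for the cis isomer the two substituents are one axial and one equatorial in each chair.
Chair I (bromo axial, tert-butyl equatorial): E = 0.39 kcal/mol.
Chair II (bromo equatorial, tert-butyl axial): E = 4.78 kcal/mol.
Chair II is the less stable (higher-energy) conformer, and in that chair the tert-butyl group is axial.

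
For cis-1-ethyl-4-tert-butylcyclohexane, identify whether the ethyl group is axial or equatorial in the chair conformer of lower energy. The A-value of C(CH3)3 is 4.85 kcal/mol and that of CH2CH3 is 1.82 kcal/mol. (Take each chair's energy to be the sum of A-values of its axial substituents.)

C1 and C4 have opposite parity, so for the cis isomer the two substituents are one axial and one equatorial in each chair.
Chair I (tert-butyl axial, ethyl equatorial): E = 4.85 kcal/mol.
Chair II (tert-butyl equatorial, ethyl axial): E = 1.82 kcal/mol.
Chair II is the more stable (lower-energy) conformer, and in that chair the ethyl group is axial.

axial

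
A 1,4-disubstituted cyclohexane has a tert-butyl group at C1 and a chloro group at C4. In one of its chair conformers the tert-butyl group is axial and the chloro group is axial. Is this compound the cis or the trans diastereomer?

C1 and C4 have opposite parity, so their axial bonds point in opposite directions.
With opposite-parity carbons, two substituents on the same face are one axial and one equatorial; opposite faces give both axial or both equatorial.
Here the groups are axial/axial → opposite face → trans.

trans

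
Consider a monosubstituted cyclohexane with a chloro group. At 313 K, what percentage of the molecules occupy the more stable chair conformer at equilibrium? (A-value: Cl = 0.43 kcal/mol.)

66.6%

One chair has the chloro group axial (E = 0.43 kcal/mol) and the other has it equatorial (E = 0).
ΔG = 0.43 kcal/mol between the two chairs.
K = exp(ΔG/RT) with R = 1.987×10⁻³ kcal mol⁻¹ K⁻¹ and T = 313 K gives K ≈ 2.
Fraction in the lower-energy chair = K/(K+1) = 66.6%.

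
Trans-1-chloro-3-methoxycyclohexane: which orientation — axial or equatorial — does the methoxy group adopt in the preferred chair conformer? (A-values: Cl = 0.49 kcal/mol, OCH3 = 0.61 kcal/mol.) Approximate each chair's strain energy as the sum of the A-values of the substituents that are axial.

C1 and C3 have the same parity, so for the trans isomer the two substituents are one axial and one equatorial in each chair.
Chair I (chloro axial, methoxy equatorial): E = 0.49 kcal/mol.
Chair II (chloro equatorial, methoxy axial): E = 0.61 kcal/mol.
Chair I is the more stable (lower-energy) conformer, and in that chair the methoxy group is equatorial.

equatorial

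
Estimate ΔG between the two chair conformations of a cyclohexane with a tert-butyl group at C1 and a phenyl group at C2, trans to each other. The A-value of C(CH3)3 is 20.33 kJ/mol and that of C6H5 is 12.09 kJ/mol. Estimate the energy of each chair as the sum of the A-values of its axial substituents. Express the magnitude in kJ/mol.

C1 and C2 have opposite parity, so for the trans isomer the two substituents are e,e in one chair and a,a in the other.
Chair I (tert-butyl axial, phenyl axial): E = 32.42 kJ/mol.
Chair II (tert-butyl equatorial, phenyl equatorial): E = 0.00 kJ/mol.
ΔE = 32.42 − 0.00 = 32.42 kJ/mol; chair II is more stable.

32.42 kJ/mol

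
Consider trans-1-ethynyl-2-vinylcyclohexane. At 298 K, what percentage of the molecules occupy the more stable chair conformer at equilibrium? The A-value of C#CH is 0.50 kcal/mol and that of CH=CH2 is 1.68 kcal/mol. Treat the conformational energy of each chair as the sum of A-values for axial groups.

97.5%

C1 and C2 have opposite parity, so for the trans isomer the two substituents are e,e in one chair and a,a in the other.
Chair I (ethynyl axial, vinyl axial): E = 2.18 kcal/mol; chair II (ethynyl equatorial, vinyl equatorial): E = 0.00 kcal/mol.
ΔG = 2.18 kcal/mol between the two chairs.
K = exp(ΔG/RT) with R = 1.987×10⁻³ kcal mol⁻¹ K⁻¹ and T = 298 K gives K ≈ 39.7.
Fraction in the lower-energy chair = K/(K+1) = 97.5%.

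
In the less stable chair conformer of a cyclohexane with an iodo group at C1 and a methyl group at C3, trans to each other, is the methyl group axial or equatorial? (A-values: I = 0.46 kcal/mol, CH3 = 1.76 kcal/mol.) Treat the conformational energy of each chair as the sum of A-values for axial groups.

axial

C1 and C3 have the same parity, so for the trans isomer the two substituents are one axial and one equatorial in each chair.
Chair I (iodo axial, methyl equatorial): E = 0.46 kcal/mol.
Chair II (iodo equatorial, methyl axial): E = 1.76 kcal/mol.
Chair II is the less stable (higher-energy) conformer, and in that chair the methyl group is axial.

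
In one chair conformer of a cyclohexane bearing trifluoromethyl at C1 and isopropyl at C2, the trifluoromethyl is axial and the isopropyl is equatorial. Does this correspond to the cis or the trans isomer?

C1 and C2 have opposite parity, so their axial bonds point in opposite directions.
With opposite-parity carbons, two substituents on the same face are one axial and one equatorial; opposite faces give both axial or both equatorial.
Here the groups are axial/equatorial → same face → cis.

cis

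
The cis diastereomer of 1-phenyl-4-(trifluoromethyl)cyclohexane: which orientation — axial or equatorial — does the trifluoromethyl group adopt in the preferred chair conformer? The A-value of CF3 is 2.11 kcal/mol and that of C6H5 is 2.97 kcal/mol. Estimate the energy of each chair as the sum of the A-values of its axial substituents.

C1 and C4 have opposite parity, so for the cis isomer the two substituents are one axial and one equatorial in each chair.
Chair I (trifluoromethyl axial, phenyl equatorial): E = 2.11 kcal/mol.
Chair II (trifluoromethyl equatorial, phenyl axial): E = 2.97 kcal/mol.
Chair I is the more stable (lower-energy) conformer, and in that chair the trifluoromethyl group is axial.

axial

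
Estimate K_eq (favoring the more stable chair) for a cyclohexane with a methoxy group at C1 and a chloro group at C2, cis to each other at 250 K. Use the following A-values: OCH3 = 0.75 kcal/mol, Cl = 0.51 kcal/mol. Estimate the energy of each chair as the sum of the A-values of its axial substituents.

C1 and C2 have opposite parity, so for the cis isomer the two substituents are one axial and one equatorial in each chair.
Chair I (methoxy axial, chloro equatorial): E = 0.75 kcal/mol; chair II (methoxy equatorial, chloro axial): E = 0.51 kcal/mol.
ΔG = 0.24 kcal/mol between the two chairs.
K = exp(ΔG/RT) with R = 1.987×10⁻³ kcal mol⁻¹ K⁻¹ and T = 250 K gives K ≈ 1.62.

K ≈ 1.62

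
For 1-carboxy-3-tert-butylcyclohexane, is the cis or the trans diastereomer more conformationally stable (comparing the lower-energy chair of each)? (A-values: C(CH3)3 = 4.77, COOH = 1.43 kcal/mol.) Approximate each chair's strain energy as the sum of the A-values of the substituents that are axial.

cis

At 1,3 positions (parity same): cis → (e,e or a,a); trans → (a,e or e,a).
Best chair for cis: E = 0.00 kcal/mol; best chair for trans: E = 1.43 kcal/mol.
The cis isomer is lower by 1.43 kcal/mol.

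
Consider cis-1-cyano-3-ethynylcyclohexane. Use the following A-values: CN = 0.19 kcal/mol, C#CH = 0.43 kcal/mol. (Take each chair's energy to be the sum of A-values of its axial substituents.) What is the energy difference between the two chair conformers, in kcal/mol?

C1 and C3 have the same parity, so for the cis isomer the two substituents are e,e in one chair and a,a in the other.
Chair I (cyano axial, ethynyl axial): E = 0.62 kcal/mol.
Chair II (cyano equatorial, ethynyl equatorial): E = 0.00 kcal/mol.
ΔE = 0.62 − 0.00 = 0.62 kcal/mol; chair II is more stable.

0.62 kcal/mol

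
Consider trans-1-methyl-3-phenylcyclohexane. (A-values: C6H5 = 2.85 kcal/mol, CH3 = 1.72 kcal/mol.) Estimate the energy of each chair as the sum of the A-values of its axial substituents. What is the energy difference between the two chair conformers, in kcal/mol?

C1 and C3 have the same parity, so for the trans isomer the two substituents are one axial and one equatorial in each chair.
Chair I (phenyl axial, methyl equatorial): E = 2.85 kcal/mol.
Chair II (phenyl equatorial, methyl axial): E = 1.72 kcal/mol.
ΔE = 2.85 − 1.72 = 1.13 kcal/mol; chair II is more stable.

1.13 kcal/mol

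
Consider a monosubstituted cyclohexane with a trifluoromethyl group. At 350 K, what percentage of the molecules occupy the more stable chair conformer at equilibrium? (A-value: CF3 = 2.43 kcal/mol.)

One chair has the trifluoromethyl group axial (E = 2.43 kcal/mol) and the other has it equatorial (E = 0).
ΔG = 2.43 kcal/mol between the two chairs.
K = exp(ΔG/RT) with R = 1.987×10⁻³ kcal mol⁻¹ K⁻¹ and T = 350 K gives K ≈ 32.9.
Fraction in the lower-energy chair = K/(K+1) = 97.1%.

97.1%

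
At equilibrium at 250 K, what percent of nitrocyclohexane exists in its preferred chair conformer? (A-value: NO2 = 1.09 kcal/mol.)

One chair has the nitro group axial (E = 1.09 kcal/mol) and the other has it equatorial (E = 0).
ΔG = 1.09 kcal/mol between the two chairs.
K = exp(ΔG/RT) with R = 1.987×10⁻³ kcal mol⁻¹ K⁻¹ and T = 250 K gives K ≈ 8.97.
Fraction in the lower-energy chair = K/(K+1) = 90.0%.

90.0%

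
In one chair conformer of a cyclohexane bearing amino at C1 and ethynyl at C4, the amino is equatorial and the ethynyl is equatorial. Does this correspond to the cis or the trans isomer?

C1 and C4 have opposite parity, so their axial bonds point in opposite directions.
With opposite-parity carbons, two substituents on the same face are one axial and one equatorial; opposite faces give both axial or both equatorial.
Here the groups are equatorial/equatorial → opposite face → trans.

trans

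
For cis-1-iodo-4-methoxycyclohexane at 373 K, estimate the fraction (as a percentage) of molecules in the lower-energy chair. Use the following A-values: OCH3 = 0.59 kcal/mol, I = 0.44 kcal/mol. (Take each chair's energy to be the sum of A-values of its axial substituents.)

C1 and C4 have opposite parity, so for the cis isomer the two substituents are one axial and one equatorial in each chair.
Chair I (methoxy axial, iodo equatorial): E = 0.59 kcal/mol; chair II (methoxy equatorial, iodo axial): E = 0.44 kcal/mol.
ΔG = 0.15 kcal/mol between the two chairs.
K = exp(ΔG/RT) with R = 1.987×10⁻³ kcal mol⁻¹ K⁻¹ and T = 373 K gives K ≈ 1.22.
Fraction in the lower-energy chair = K/(K+1) = 55.0%.

55.0%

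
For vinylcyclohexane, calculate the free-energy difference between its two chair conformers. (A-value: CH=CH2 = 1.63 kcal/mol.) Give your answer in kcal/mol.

A monosubstituted cyclohexane has one chair with the vinyl group axial (E = A = 1.63 kcal/mol) and one with it equatorial (E = 0).
ΔE = 1.63 − 0 = 1.63 kcal/mol.

1.63 kcal/mol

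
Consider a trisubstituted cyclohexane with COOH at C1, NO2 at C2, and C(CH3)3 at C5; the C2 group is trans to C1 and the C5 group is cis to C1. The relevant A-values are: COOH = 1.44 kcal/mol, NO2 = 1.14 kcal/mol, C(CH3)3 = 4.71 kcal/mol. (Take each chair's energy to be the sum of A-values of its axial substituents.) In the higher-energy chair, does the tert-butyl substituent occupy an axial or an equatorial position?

Chair I (carboxyl axial, nitro axial, tert-butyl axial): E = 7.29 kcal/mol.
Chair II (carboxyl equatorial, nitro equatorial, tert-butyl equatorial): E = 0.00 kcal/mol.
Chair I is the less stable (higher-energy) conformer, and in that chair the tert-butyl group is axial.

axial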